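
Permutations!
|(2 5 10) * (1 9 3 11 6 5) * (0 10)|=|(0 10 2 1 9 3 11 6 5)|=9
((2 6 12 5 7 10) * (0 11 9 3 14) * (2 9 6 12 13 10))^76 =((0 11 6 13 10 9 3 14)(2 12 5 7))^76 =(0 10)(3 6)(9 11)(13 14)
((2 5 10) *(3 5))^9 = (2 3 5 10)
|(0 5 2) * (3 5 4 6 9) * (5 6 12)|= |(0 4 12 5 2)(3 6 9)|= 15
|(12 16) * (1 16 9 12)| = |(1 16)(9 12)| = 2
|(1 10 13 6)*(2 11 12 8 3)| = |(1 10 13 6)(2 11 12 8 3)| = 20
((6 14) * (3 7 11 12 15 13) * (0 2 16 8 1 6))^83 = ((0 2 16 8 1 6 14)(3 7 11 12 15 13))^83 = (0 14 6 1 8 16 2)(3 13 15 12 11 7)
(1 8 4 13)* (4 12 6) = (1 8 12 6 4 13) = [0, 8, 2, 3, 13, 5, 4, 7, 12, 9, 10, 11, 6, 1]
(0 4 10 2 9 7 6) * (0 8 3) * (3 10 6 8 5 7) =(0 4 6 5 7 8 10 2 9 3) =[4, 1, 9, 0, 6, 7, 5, 8, 10, 3, 2]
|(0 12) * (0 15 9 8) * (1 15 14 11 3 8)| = |(0 12 14 11 3 8)(1 15 9)| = 6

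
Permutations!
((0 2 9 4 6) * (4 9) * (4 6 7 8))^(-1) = ((9)(0 2 6)(4 7 8))^(-1) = (9)(0 6 2)(4 8 7)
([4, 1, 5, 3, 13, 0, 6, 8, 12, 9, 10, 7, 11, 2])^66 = [4, 1, 5, 3, 13, 0, 6, 12, 11, 9, 10, 8, 7, 2]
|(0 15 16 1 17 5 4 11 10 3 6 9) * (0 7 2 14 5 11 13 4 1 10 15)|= 26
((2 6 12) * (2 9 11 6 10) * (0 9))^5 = (12)(2 10)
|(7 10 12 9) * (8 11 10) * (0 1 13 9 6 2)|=11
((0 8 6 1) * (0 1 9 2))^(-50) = (9)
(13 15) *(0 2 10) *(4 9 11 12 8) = (0 2 10)(4 9 11 12 8)(13 15) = [2, 1, 10, 3, 9, 5, 6, 7, 4, 11, 0, 12, 8, 15, 14, 13]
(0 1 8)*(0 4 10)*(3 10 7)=(0 1 8 4 7 3 10)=[1, 8, 2, 10, 7, 5, 6, 3, 4, 9, 0]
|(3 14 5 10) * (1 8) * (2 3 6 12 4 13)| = |(1 8)(2 3 14 5 10 6 12 4 13)| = 18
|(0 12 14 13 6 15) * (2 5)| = 6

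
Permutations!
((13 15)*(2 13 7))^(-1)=(2 7 15 13)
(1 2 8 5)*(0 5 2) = [5, 0, 8, 3, 4, 1, 6, 7, 2] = (0 5 1)(2 8)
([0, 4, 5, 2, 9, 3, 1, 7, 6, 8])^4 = (1 6 8 9 4)(2 5 3)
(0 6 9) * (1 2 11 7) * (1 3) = (0 6 9)(1 2 11 7 3) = [6, 2, 11, 1, 4, 5, 9, 3, 8, 0, 10, 7]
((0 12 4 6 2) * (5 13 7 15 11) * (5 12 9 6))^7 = (15)(0 2 6 9)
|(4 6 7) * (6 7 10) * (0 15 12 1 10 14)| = |(0 15 12 1 10 6 14)(4 7)| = 14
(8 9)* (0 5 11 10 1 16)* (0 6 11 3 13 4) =(0 5 3 13 4)(1 16 6 11 10)(8 9) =[5, 16, 2, 13, 0, 3, 11, 7, 9, 8, 1, 10, 12, 4, 14, 15, 6]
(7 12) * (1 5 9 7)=[0, 5, 2, 3, 4, 9, 6, 12, 8, 7, 10, 11, 1]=(1 5 9 7 12)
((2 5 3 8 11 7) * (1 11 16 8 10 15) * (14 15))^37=((1 11 7 2 5 3 10 14 15)(8 16))^37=(1 11 7 2 5 3 10 14 15)(8 16)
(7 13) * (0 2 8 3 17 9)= (0 2 8 3 17 9)(7 13)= [2, 1, 8, 17, 4, 5, 6, 13, 3, 0, 10, 11, 12, 7, 14, 15, 16, 9]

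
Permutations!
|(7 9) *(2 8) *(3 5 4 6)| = |(2 8)(3 5 4 6)(7 9)| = 4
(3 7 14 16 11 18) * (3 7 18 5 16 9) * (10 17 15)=(3 18 7 14 9)(5 16 11)(10 17 15)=[0, 1, 2, 18, 4, 16, 6, 14, 8, 3, 17, 5, 12, 13, 9, 10, 11, 15, 7]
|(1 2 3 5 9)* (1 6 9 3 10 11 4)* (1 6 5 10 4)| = |(1 2 4 6 9 5 3 10 11)| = 9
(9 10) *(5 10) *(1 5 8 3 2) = (1 5 10 9 8 3 2) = [0, 5, 1, 2, 4, 10, 6, 7, 3, 8, 9]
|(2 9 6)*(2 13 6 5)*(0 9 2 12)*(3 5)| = |(0 9 3 5 12)(6 13)| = 10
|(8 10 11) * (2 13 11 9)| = 6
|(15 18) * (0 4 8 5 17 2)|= 6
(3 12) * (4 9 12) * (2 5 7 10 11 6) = [0, 1, 5, 4, 9, 7, 2, 10, 8, 12, 11, 6, 3] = (2 5 7 10 11 6)(3 4 9 12)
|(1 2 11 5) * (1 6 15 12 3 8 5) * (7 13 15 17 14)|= 30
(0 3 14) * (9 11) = (0 3 14)(9 11) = [3, 1, 2, 14, 4, 5, 6, 7, 8, 11, 10, 9, 12, 13, 0]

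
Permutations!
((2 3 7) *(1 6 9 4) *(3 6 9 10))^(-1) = (1 4 9)(2 7 3 10 6)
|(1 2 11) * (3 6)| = 6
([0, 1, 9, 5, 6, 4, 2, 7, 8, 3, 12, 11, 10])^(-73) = [0, 1, 6, 9, 5, 3, 4, 7, 8, 2, 12, 11, 10]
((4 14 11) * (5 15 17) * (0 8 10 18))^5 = ((0 8 10 18)(4 14 11)(5 15 17))^5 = (0 8 10 18)(4 11 14)(5 17 15)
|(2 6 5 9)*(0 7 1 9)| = |(0 7 1 9 2 6 5)| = 7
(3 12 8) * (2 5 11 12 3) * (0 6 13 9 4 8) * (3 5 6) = (0 3 5 11 12)(2 6 13 9 4 8) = [3, 1, 6, 5, 8, 11, 13, 7, 2, 4, 10, 12, 0, 9]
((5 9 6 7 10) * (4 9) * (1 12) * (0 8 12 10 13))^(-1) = ((0 8 12 1 10 5 4 9 6 7 13))^(-1) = (0 13 7 6 9 4 5 10 1 12 8)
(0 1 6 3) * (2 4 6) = (0 1 2 4 6 3) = [1, 2, 4, 0, 6, 5, 3]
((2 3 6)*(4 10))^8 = (10)(2 6 3)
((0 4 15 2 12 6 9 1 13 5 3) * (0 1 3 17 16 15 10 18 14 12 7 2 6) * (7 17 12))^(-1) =((0 4 10 18 14 7 2 17 16 15 6 9 3 1 13 5 12))^(-1) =(0 12 5 13 1 3 9 6 15 16 17 2 7 14 18 10 4)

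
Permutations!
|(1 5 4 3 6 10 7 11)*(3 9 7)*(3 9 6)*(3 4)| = |(1 5 3 4 6 10 9 7 11)| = 9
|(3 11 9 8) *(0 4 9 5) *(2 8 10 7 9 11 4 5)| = |(0 5)(2 8 3 4 11)(7 9 10)| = 30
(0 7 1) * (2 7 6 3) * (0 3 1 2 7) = (0 6 1 3 7 2) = [6, 3, 0, 7, 4, 5, 1, 2]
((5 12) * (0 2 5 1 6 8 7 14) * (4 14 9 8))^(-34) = (0 4 1 5)(2 14 6 12)(7 8 9)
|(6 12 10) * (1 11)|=|(1 11)(6 12 10)|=6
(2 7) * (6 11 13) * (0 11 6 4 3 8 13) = (0 11)(2 7)(3 8 13 4) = [11, 1, 7, 8, 3, 5, 6, 2, 13, 9, 10, 0, 12, 4]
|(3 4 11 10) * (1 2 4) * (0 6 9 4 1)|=14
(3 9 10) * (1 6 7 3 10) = (10)(1 6 7 3 9) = [0, 6, 2, 9, 4, 5, 7, 3, 8, 1, 10]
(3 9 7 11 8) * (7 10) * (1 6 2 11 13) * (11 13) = (1 6 2 13)(3 9 10 7 11 8) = [0, 6, 13, 9, 4, 5, 2, 11, 3, 10, 7, 8, 12, 1]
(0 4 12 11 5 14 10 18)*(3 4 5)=(0 5 14 10 18)(3 4 12 11)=[5, 1, 2, 4, 12, 14, 6, 7, 8, 9, 18, 3, 11, 13, 10, 15, 16, 17, 0]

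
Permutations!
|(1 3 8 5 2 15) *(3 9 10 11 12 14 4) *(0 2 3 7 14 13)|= 9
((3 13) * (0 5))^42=(13)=((0 5)(3 13))^42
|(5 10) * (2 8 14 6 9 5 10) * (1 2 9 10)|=6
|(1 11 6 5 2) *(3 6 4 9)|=|(1 11 4 9 3 6 5 2)|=8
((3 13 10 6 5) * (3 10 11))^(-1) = (3 11 13)(5 6 10)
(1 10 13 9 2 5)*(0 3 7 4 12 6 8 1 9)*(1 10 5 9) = [3, 5, 9, 7, 12, 1, 8, 4, 10, 2, 13, 11, 6, 0] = (0 3 7 4 12 6 8 10 13)(1 5)(2 9)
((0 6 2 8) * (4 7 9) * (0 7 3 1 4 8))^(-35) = ((0 6 2)(1 4 3)(7 9 8))^(-35) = (0 6 2)(1 4 3)(7 9 8)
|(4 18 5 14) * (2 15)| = 4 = |(2 15)(4 18 5 14)|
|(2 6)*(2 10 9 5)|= 5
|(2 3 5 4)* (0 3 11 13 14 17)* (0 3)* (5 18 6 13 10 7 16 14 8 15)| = 15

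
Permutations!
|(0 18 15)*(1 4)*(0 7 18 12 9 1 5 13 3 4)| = |(0 12 9 1)(3 4 5 13)(7 18 15)| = 12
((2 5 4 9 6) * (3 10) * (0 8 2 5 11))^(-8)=((0 8 2 11)(3 10)(4 9 6 5))^(-8)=(11)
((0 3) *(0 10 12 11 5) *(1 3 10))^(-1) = (0 5 11 12 10)(1 3) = ((0 10 12 11 5)(1 3))^(-1)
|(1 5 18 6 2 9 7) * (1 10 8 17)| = 10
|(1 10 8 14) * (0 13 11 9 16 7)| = 12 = |(0 13 11 9 16 7)(1 10 8 14)|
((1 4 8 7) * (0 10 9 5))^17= (0 10 9 5)(1 4 8 7)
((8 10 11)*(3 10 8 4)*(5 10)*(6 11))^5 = (3 4 11 6 10 5)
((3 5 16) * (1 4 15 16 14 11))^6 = (1 14 3 15)(4 11 5 16)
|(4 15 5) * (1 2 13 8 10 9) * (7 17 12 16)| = 12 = |(1 2 13 8 10 9)(4 15 5)(7 17 12 16)|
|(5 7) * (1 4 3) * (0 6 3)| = |(0 6 3 1 4)(5 7)| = 10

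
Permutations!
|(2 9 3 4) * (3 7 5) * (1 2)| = |(1 2 9 7 5 3 4)| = 7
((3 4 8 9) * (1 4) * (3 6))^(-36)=((1 4 8 9 6 3))^(-36)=(9)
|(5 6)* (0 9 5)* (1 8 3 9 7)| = |(0 7 1 8 3 9 5 6)| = 8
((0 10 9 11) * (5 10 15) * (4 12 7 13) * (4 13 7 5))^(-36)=(0 5)(4 9)(10 15)(11 12)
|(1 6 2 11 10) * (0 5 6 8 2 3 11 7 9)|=11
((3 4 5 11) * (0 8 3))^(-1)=(0 11 5 4 3 8)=((0 8 3 4 5 11))^(-1)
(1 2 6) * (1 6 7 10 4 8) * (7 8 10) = (1 2 8)(4 10) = [0, 2, 8, 3, 10, 5, 6, 7, 1, 9, 4]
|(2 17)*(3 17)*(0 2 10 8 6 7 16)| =9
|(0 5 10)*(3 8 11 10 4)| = |(0 5 4 3 8 11 10)| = 7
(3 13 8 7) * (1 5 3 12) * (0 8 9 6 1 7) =[8, 5, 2, 13, 4, 3, 1, 12, 0, 6, 10, 11, 7, 9] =(0 8)(1 5 3 13 9 6)(7 12)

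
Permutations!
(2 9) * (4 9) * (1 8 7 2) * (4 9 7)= [0, 8, 9, 3, 7, 5, 6, 2, 4, 1]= (1 8 4 7 2 9)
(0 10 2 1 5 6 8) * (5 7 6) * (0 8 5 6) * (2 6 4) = (0 10 6 5 4 2 1 7) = [10, 7, 1, 3, 2, 4, 5, 0, 8, 9, 6]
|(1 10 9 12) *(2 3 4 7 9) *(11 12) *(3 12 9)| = 12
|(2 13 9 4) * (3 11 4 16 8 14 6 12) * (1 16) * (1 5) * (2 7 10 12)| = 18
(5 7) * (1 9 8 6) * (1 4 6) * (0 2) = (0 2)(1 9 8)(4 6)(5 7) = [2, 9, 0, 3, 6, 7, 4, 5, 1, 8]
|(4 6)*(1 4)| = 3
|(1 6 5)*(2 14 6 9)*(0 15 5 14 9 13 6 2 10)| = 10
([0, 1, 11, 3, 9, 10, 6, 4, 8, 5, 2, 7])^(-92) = (2 10 5 9 4 7 11)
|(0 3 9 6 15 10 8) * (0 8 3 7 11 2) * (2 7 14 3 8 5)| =|(0 14 3 9 6 15 10 8 5 2)(7 11)| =10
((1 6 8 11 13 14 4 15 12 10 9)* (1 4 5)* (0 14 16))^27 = (16)(4 12 9 15 10)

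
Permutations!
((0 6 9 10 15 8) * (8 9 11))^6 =(15)(0 11)(6 8)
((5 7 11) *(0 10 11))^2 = ((0 10 11 5 7))^2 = (0 11 7 10 5)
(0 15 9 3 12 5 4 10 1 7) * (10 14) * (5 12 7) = (0 15 9 3 7)(1 5 4 14 10) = [15, 5, 2, 7, 14, 4, 6, 0, 8, 3, 1, 11, 12, 13, 10, 9]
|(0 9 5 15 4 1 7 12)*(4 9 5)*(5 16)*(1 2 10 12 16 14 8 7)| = 12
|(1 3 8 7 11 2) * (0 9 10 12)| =|(0 9 10 12)(1 3 8 7 11 2)| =12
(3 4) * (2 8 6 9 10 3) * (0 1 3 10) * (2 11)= (0 1 3 4 11 2 8 6 9)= [1, 3, 8, 4, 11, 5, 9, 7, 6, 0, 10, 2]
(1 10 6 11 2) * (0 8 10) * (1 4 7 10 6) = (0 8 6 11 2 4 7 10 1) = [8, 0, 4, 3, 7, 5, 11, 10, 6, 9, 1, 2]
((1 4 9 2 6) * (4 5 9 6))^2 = ((1 5 9 2 4 6))^2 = (1 9 4)(2 6 5)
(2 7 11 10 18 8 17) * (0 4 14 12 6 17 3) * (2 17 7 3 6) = (0 4 14 12 2 3)(6 7 11 10 18 8) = [4, 1, 3, 0, 14, 5, 7, 11, 6, 9, 18, 10, 2, 13, 12, 15, 16, 17, 8]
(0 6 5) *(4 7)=[6, 1, 2, 3, 7, 0, 5, 4]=(0 6 5)(4 7)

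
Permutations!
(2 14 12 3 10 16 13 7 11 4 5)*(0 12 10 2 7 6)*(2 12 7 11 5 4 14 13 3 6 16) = (0 7 5 11 14 10 2 13 16 3 12 6) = [7, 1, 13, 12, 4, 11, 0, 5, 8, 9, 2, 14, 6, 16, 10, 15, 3]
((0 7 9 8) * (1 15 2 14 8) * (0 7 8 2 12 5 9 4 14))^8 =((0 8 7 4 14 2)(1 15 12 5 9))^8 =(0 7 14)(1 5 15 9 12)(2 8 4)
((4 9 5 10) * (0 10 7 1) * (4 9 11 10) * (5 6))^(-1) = (0 1 7 5 6 9 10 11 4)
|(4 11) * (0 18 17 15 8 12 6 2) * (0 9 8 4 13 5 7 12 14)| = 15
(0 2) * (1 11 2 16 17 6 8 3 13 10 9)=(0 16 17 6 8 3 13 10 9 1 11 2)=[16, 11, 0, 13, 4, 5, 8, 7, 3, 1, 9, 2, 12, 10, 14, 15, 17, 6]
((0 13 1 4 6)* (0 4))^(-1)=((0 13 1)(4 6))^(-1)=(0 1 13)(4 6)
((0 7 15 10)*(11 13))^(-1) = (0 10 15 7)(11 13) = ((0 7 15 10)(11 13))^(-1)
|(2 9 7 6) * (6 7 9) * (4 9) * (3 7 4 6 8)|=7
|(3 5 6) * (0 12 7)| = |(0 12 7)(3 5 6)| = 3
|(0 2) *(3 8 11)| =6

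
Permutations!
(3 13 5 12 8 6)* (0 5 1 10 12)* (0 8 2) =(0 5 8 6 3 13 1 10 12 2) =[5, 10, 0, 13, 4, 8, 3, 7, 6, 9, 12, 11, 2, 1]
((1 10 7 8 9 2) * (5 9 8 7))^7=(1 5 2 10 9)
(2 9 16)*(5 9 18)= (2 18 5 9 16)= [0, 1, 18, 3, 4, 9, 6, 7, 8, 16, 10, 11, 12, 13, 14, 15, 2, 17, 5]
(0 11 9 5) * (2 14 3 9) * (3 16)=(0 11 2 14 16 3 9 5)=[11, 1, 14, 9, 4, 0, 6, 7, 8, 5, 10, 2, 12, 13, 16, 15, 3]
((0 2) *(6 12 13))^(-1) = ((0 2)(6 12 13))^(-1) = (0 2)(6 13 12)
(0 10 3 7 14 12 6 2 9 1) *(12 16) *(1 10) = (0 1)(2 9 10 3 7 14 16 12 6) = [1, 0, 9, 7, 4, 5, 2, 14, 8, 10, 3, 11, 6, 13, 16, 15, 12]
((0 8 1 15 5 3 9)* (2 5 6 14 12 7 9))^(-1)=((0 8 1 15 6 14 12 7 9)(2 5 3))^(-1)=(0 9 7 12 14 6 15 1 8)(2 3 5)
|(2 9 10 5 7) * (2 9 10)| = |(2 10 5 7 9)| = 5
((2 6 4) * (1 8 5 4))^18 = (8)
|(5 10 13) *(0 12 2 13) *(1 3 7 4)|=|(0 12 2 13 5 10)(1 3 7 4)|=12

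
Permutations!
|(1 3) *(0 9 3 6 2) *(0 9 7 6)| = 7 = |(0 7 6 2 9 3 1)|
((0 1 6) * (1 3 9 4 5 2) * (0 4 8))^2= (0 9)(1 4 2 6 5)(3 8)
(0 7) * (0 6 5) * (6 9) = (0 7 9 6 5) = [7, 1, 2, 3, 4, 0, 5, 9, 8, 6]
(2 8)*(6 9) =(2 8)(6 9) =[0, 1, 8, 3, 4, 5, 9, 7, 2, 6]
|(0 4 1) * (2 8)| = |(0 4 1)(2 8)| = 6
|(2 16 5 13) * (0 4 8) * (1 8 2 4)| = 15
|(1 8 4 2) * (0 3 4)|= |(0 3 4 2 1 8)|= 6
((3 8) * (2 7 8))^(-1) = ((2 7 8 3))^(-1) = (2 3 8 7)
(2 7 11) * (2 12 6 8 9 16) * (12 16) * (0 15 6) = (0 15 6 8 9 12)(2 7 11 16) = [15, 1, 7, 3, 4, 5, 8, 11, 9, 12, 10, 16, 0, 13, 14, 6, 2]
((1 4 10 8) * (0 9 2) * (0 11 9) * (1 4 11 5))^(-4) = ((1 11 9 2 5)(4 10 8))^(-4) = (1 11 9 2 5)(4 8 10)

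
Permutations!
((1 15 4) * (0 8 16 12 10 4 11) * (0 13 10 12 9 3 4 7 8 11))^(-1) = (0 15 1 4 3 9 16 8 7 10 13 11)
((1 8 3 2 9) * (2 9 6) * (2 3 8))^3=(1 3 2 9 6)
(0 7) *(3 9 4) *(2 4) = (0 7)(2 4 3 9) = [7, 1, 4, 9, 3, 5, 6, 0, 8, 2]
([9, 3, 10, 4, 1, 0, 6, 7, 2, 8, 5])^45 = [2, 1, 0, 3, 4, 8, 6, 7, 5, 10, 9]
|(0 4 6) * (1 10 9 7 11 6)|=8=|(0 4 1 10 9 7 11 6)|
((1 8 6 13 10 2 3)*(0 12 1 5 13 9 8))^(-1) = (0 1 12)(2 10 13 5 3)(6 8 9) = ((0 12 1)(2 3 5 13 10)(6 9 8))^(-1)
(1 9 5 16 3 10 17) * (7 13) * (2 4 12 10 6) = (1 9 5 16 3 6 2 4 12 10 17)(7 13) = [0, 9, 4, 6, 12, 16, 2, 13, 8, 5, 17, 11, 10, 7, 14, 15, 3, 1]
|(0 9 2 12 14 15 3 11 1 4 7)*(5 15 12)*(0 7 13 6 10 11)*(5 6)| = |(0 9 2 6 10 11 1 4 13 5 15 3)(12 14)| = 12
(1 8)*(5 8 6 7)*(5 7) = (1 6 5 8) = [0, 6, 2, 3, 4, 8, 5, 7, 1]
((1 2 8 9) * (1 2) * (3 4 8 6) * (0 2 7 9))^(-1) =((0 2 6 3 4 8)(7 9))^(-1) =(0 8 4 3 6 2)(7 9)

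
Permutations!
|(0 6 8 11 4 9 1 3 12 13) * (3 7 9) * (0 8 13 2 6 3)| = |(0 3 12 2 6 13 8 11 4)(1 7 9)| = 9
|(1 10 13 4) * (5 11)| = 4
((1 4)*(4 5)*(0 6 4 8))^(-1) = (0 8 5 1 4 6)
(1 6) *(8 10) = (1 6)(8 10) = [0, 6, 2, 3, 4, 5, 1, 7, 10, 9, 8]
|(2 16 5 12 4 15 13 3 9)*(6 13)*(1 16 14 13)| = |(1 16 5 12 4 15 6)(2 14 13 3 9)| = 35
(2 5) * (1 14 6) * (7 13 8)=(1 14 6)(2 5)(7 13 8)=[0, 14, 5, 3, 4, 2, 1, 13, 7, 9, 10, 11, 12, 8, 6]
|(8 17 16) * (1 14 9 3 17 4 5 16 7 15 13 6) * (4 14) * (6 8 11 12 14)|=|(1 4 5 16 11 12 14 9 3 17 7 15 13 8 6)|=15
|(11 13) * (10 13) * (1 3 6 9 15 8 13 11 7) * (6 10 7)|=5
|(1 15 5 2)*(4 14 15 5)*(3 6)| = |(1 5 2)(3 6)(4 14 15)| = 6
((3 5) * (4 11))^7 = ((3 5)(4 11))^7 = (3 5)(4 11)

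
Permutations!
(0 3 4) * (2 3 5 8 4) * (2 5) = (0 2 3 5 8 4) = [2, 1, 3, 5, 0, 8, 6, 7, 4]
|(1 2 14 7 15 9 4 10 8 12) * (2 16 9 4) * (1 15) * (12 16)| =11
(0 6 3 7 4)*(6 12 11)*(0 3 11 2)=[12, 1, 0, 7, 3, 5, 11, 4, 8, 9, 10, 6, 2]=(0 12 2)(3 7 4)(6 11)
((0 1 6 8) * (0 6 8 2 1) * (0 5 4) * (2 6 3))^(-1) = ((0 5 4)(1 8 3 2))^(-1) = (0 4 5)(1 2 3 8)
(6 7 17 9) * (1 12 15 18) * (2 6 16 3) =(1 12 15 18)(2 6 7 17 9 16 3) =[0, 12, 6, 2, 4, 5, 7, 17, 8, 16, 10, 11, 15, 13, 14, 18, 3, 9, 1]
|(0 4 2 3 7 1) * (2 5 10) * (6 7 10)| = 6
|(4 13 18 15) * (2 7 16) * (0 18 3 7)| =9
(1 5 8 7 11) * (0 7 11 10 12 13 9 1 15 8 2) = [7, 5, 0, 3, 4, 2, 6, 10, 11, 1, 12, 15, 13, 9, 14, 8] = (0 7 10 12 13 9 1 5 2)(8 11 15)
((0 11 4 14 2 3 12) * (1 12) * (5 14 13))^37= (0 3 5 11 1 14 4 12 2 13)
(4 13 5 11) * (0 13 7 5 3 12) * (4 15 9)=(0 13 3 12)(4 7 5 11 15 9)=[13, 1, 2, 12, 7, 11, 6, 5, 8, 4, 10, 15, 0, 3, 14, 9]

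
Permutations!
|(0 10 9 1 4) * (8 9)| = 6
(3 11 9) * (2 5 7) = (2 5 7)(3 11 9) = [0, 1, 5, 11, 4, 7, 6, 2, 8, 3, 10, 9]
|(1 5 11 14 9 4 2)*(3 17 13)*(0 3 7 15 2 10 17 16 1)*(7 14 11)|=24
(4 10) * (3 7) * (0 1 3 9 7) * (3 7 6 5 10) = [1, 7, 2, 0, 3, 10, 5, 9, 8, 6, 4] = (0 1 7 9 6 5 10 4 3)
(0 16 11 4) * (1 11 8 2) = [16, 11, 1, 3, 0, 5, 6, 7, 2, 9, 10, 4, 12, 13, 14, 15, 8] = (0 16 8 2 1 11 4)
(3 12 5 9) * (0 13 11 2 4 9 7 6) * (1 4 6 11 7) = (0 13 7 11 2 6)(1 4 9 3 12 5) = [13, 4, 6, 12, 9, 1, 0, 11, 8, 3, 10, 2, 5, 7]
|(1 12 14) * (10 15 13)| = 3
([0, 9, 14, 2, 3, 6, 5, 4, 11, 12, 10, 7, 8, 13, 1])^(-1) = (1 14 2 3 4 7 11 8 12 9)(5 6)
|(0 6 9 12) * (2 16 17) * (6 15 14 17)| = |(0 15 14 17 2 16 6 9 12)| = 9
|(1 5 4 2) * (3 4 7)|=6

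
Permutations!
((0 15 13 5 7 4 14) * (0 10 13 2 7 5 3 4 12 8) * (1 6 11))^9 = (0 7)(2 8)(3 13 10 14 4)(12 15)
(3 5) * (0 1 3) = [1, 3, 2, 5, 4, 0] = (0 1 3 5)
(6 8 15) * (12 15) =(6 8 12 15) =[0, 1, 2, 3, 4, 5, 8, 7, 12, 9, 10, 11, 15, 13, 14, 6]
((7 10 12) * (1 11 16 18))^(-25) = (1 18 16 11)(7 12 10)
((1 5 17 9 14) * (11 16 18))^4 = ((1 5 17 9 14)(11 16 18))^4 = (1 14 9 17 5)(11 16 18)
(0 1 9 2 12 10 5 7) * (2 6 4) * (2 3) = (0 1 9 6 4 3 2 12 10 5 7) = [1, 9, 12, 2, 3, 7, 4, 0, 8, 6, 5, 11, 10]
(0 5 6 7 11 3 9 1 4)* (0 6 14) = (0 5 14)(1 4 6 7 11 3 9) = [5, 4, 2, 9, 6, 14, 7, 11, 8, 1, 10, 3, 12, 13, 0]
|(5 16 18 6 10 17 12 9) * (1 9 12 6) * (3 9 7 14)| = 24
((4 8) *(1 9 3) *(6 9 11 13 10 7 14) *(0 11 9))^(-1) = ((0 11 13 10 7 14 6)(1 9 3)(4 8))^(-1) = (0 6 14 7 10 13 11)(1 3 9)(4 8)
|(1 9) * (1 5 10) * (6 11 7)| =12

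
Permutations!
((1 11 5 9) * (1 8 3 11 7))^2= (3 5 8 11 9)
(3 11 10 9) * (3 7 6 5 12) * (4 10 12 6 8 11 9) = [0, 1, 2, 9, 10, 6, 5, 8, 11, 7, 4, 12, 3] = (3 9 7 8 11 12)(4 10)(5 6)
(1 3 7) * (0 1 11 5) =(0 1 3 7 11 5) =[1, 3, 2, 7, 4, 0, 6, 11, 8, 9, 10, 5]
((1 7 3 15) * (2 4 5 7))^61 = (1 3 5 2 15 7 4)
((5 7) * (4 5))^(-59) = ((4 5 7))^(-59) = (4 5 7)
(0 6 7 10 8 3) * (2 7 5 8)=(0 6 5 8 3)(2 7 10)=[6, 1, 7, 0, 4, 8, 5, 10, 3, 9, 2]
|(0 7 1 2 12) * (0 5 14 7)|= 6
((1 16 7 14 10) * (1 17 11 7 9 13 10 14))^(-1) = ((1 16 9 13 10 17 11 7))^(-1) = (1 7 11 17 10 13 9 16)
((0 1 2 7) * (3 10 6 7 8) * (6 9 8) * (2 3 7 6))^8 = (0 1 3 10 9 8 7)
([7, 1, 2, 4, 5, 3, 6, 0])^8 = [0, 1, 2, 5, 3, 4, 6, 7]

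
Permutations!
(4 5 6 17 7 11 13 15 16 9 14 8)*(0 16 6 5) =(0 16 9 14 8 4)(6 17 7 11 13 15) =[16, 1, 2, 3, 0, 5, 17, 11, 4, 14, 10, 13, 12, 15, 8, 6, 9, 7]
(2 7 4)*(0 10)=(0 10)(2 7 4)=[10, 1, 7, 3, 2, 5, 6, 4, 8, 9, 0]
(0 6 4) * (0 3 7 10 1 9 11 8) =[6, 9, 2, 7, 3, 5, 4, 10, 0, 11, 1, 8] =(0 6 4 3 7 10 1 9 11 8)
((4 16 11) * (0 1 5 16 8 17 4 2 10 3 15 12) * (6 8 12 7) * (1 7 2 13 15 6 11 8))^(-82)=(0 4 8 5 6 10 15 11)(1 3 2 13 7 12 17 16)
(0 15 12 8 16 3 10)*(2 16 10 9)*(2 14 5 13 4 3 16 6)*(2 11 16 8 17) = (0 15 12 17 2 6 11 16 8 10)(3 9 14 5 13 4) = [15, 1, 6, 9, 3, 13, 11, 7, 10, 14, 0, 16, 17, 4, 5, 12, 8, 2]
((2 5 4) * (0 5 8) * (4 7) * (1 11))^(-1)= (0 8 2 4 7 5)(1 11)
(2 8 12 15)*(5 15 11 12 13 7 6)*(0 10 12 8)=[10, 1, 0, 3, 4, 15, 5, 6, 13, 9, 12, 8, 11, 7, 14, 2]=(0 10 12 11 8 13 7 6 5 15 2)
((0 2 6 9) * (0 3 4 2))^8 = (2 3 6 4 9)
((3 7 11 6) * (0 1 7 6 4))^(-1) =(0 4 11 7 1)(3 6)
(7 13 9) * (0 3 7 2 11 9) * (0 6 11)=(0 3 7 13 6 11 9 2)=[3, 1, 0, 7, 4, 5, 11, 13, 8, 2, 10, 9, 12, 6]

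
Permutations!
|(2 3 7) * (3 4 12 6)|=6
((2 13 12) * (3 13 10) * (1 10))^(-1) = (1 2 12 13 3 10) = ((1 10 3 13 12 2))^(-1)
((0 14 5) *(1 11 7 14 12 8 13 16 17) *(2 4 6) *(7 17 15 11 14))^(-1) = (0 5 14 1 17 11 15 16 13 8 12)(2 6 4) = ((0 12 8 13 16 15 11 17 1 14 5)(2 4 6))^(-1)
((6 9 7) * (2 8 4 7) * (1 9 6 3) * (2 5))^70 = (1 7 8 5)(2 9 3 4)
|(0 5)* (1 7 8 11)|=|(0 5)(1 7 8 11)|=4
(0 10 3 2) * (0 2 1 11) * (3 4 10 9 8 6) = [9, 11, 2, 1, 10, 5, 3, 7, 6, 8, 4, 0] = (0 9 8 6 3 1 11)(4 10)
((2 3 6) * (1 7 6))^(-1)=((1 7 6 2 3))^(-1)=(1 3 2 6 7)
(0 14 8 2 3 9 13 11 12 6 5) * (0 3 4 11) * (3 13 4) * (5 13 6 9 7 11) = (0 14 8 2 3 7 11 12 9 4 5 6 13) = [14, 1, 3, 7, 5, 6, 13, 11, 2, 4, 10, 12, 9, 0, 8]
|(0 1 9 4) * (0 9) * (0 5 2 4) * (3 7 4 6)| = 9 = |(0 1 5 2 6 3 7 4 9)|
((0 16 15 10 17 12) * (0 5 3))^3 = (0 10 5 16 17 3 15 12) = ((0 16 15 10 17 12 5 3))^3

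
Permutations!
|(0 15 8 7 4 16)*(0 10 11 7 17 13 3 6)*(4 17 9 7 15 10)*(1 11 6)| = 18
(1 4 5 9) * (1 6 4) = (4 5 9 6) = [0, 1, 2, 3, 5, 9, 4, 7, 8, 6]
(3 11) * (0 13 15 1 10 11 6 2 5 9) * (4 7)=(0 13 15 1 10 11 3 6 2 5 9)(4 7)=[13, 10, 5, 6, 7, 9, 2, 4, 8, 0, 11, 3, 12, 15, 14, 1]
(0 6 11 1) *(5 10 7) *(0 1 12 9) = [6, 1, 2, 3, 4, 10, 11, 5, 8, 0, 7, 12, 9] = (0 6 11 12 9)(5 10 7)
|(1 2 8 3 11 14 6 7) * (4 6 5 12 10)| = 12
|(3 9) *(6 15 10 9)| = 5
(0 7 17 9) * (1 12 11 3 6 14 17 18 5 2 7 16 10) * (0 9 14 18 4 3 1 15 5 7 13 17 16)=[0, 12, 13, 6, 3, 2, 18, 4, 8, 9, 15, 1, 11, 17, 16, 5, 10, 14, 7]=(1 12 11)(2 13 17 14 16 10 15 5)(3 6 18 7 4)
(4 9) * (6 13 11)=(4 9)(6 13 11)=[0, 1, 2, 3, 9, 5, 13, 7, 8, 4, 10, 6, 12, 11]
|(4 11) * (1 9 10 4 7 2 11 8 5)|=6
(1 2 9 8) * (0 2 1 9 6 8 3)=(0 2 6 8 9 3)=[2, 1, 6, 0, 4, 5, 8, 7, 9, 3]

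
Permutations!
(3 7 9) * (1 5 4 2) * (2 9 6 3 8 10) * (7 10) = (1 5 4 9 8 7 6 3 10 2) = [0, 5, 1, 10, 9, 4, 3, 6, 7, 8, 2]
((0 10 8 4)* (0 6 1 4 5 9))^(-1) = (0 9 5 8 10)(1 6 4)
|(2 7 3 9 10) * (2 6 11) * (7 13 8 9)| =14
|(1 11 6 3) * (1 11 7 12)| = |(1 7 12)(3 11 6)| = 3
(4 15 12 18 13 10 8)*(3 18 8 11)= (3 18 13 10 11)(4 15 12 8)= [0, 1, 2, 18, 15, 5, 6, 7, 4, 9, 11, 3, 8, 10, 14, 12, 16, 17, 13]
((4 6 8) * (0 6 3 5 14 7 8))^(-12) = (14)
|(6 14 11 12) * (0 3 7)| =|(0 3 7)(6 14 11 12)| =12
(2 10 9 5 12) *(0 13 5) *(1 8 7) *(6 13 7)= [7, 8, 10, 3, 4, 12, 13, 1, 6, 0, 9, 11, 2, 5]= (0 7 1 8 6 13 5 12 2 10 9)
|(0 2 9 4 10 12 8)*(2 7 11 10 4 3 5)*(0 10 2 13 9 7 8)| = |(0 8 10 12)(2 7 11)(3 5 13 9)| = 12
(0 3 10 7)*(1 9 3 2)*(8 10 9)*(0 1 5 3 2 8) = (0 8 10 7 1)(2 5 3 9) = [8, 0, 5, 9, 4, 3, 6, 1, 10, 2, 7]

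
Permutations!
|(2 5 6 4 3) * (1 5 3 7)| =|(1 5 6 4 7)(2 3)| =10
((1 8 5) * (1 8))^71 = (5 8)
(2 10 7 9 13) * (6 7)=(2 10 6 7 9 13)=[0, 1, 10, 3, 4, 5, 7, 9, 8, 13, 6, 11, 12, 2]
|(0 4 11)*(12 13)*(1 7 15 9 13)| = 6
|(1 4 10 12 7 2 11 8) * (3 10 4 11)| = |(1 11 8)(2 3 10 12 7)| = 15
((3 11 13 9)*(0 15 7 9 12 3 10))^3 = (0 9 15 10 7)(3 12 13 11)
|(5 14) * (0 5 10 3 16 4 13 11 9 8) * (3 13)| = |(0 5 14 10 13 11 9 8)(3 16 4)| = 24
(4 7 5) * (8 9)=(4 7 5)(8 9)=[0, 1, 2, 3, 7, 4, 6, 5, 9, 8]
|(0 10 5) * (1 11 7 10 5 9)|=|(0 5)(1 11 7 10 9)|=10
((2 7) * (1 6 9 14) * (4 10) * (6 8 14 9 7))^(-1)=((1 8 14)(2 6 7)(4 10))^(-1)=(1 14 8)(2 7 6)(4 10)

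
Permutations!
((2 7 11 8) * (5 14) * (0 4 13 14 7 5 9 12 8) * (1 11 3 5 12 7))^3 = (0 14 3 11 13 7 1 4 9 5)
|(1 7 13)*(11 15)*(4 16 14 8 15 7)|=9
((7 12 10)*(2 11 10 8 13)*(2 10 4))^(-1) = (2 4 11)(7 10 13 8 12)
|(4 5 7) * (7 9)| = |(4 5 9 7)| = 4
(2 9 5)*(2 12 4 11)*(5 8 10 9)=(2 5 12 4 11)(8 10 9)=[0, 1, 5, 3, 11, 12, 6, 7, 10, 8, 9, 2, 4]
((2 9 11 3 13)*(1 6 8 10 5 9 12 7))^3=((1 6 8 10 5 9 11 3 13 2 12 7))^3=(1 10 11 2)(3 12 6 5)(7 8 9 13)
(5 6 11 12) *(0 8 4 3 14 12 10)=(0 8 4 3 14 12 5 6 11 10)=[8, 1, 2, 14, 3, 6, 11, 7, 4, 9, 0, 10, 5, 13, 12]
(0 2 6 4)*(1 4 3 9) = (0 2 6 3 9 1 4) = [2, 4, 6, 9, 0, 5, 3, 7, 8, 1]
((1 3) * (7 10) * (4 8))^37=(1 3)(4 8)(7 10)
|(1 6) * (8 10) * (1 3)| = |(1 6 3)(8 10)| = 6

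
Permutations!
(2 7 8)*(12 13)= (2 7 8)(12 13)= [0, 1, 7, 3, 4, 5, 6, 8, 2, 9, 10, 11, 13, 12]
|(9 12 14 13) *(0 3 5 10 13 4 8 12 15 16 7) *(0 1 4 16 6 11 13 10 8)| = |(0 3 5 8 12 14 16 7 1 4)(6 11 13 9 15)| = 10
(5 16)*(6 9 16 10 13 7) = (5 10 13 7 6 9 16) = [0, 1, 2, 3, 4, 10, 9, 6, 8, 16, 13, 11, 12, 7, 14, 15, 5]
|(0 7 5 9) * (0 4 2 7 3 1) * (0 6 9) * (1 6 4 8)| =10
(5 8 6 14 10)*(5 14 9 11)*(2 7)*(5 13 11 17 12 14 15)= (2 7)(5 8 6 9 17 12 14 10 15)(11 13)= [0, 1, 7, 3, 4, 8, 9, 2, 6, 17, 15, 13, 14, 11, 10, 5, 16, 12]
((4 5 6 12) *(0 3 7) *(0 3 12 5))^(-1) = (0 4 12)(3 7)(5 6)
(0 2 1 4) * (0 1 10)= [2, 4, 10, 3, 1, 5, 6, 7, 8, 9, 0]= (0 2 10)(1 4)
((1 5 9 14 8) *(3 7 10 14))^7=((1 5 9 3 7 10 14 8))^7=(1 8 14 10 7 3 9 5)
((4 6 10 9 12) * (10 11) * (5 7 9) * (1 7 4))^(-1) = (1 12 9 7)(4 5 10 11 6)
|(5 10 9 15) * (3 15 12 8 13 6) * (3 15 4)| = 8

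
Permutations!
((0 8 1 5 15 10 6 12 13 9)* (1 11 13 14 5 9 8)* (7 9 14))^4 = (0 15 7 14 6)(1 10 9 5 12)(8 11 13)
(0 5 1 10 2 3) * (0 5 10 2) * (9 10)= (0 9 10)(1 2 3 5)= [9, 2, 3, 5, 4, 1, 6, 7, 8, 10, 0]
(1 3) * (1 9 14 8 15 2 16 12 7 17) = (1 3 9 14 8 15 2 16 12 7 17) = [0, 3, 16, 9, 4, 5, 6, 17, 15, 14, 10, 11, 7, 13, 8, 2, 12, 1]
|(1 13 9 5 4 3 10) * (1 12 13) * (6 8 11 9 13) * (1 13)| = 18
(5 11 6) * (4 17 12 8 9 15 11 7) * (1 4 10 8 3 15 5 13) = (1 4 17 12 3 15 11 6 13)(5 7 10 8 9) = [0, 4, 2, 15, 17, 7, 13, 10, 9, 5, 8, 6, 3, 1, 14, 11, 16, 12]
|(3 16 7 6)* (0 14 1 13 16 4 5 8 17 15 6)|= 42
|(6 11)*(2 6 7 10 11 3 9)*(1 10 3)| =|(1 10 11 7 3 9 2 6)| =8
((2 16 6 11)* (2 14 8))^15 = (2 11)(6 8)(14 16)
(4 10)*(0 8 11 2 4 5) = (0 8 11 2 4 10 5) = [8, 1, 4, 3, 10, 0, 6, 7, 11, 9, 5, 2]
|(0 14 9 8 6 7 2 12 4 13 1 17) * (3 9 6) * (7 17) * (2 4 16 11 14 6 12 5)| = 12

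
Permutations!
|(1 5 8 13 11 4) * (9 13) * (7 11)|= 8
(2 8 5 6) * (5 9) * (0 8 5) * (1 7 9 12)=(0 8 12 1 7 9)(2 5 6)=[8, 7, 5, 3, 4, 6, 2, 9, 12, 0, 10, 11, 1]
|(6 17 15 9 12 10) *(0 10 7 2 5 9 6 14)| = |(0 10 14)(2 5 9 12 7)(6 17 15)| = 15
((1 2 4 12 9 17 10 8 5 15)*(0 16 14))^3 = (1 12 10 15 4 17 5 2 9 8)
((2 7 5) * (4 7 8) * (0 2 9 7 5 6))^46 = ((0 2 8 4 5 9 7 6))^46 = (0 7 5 8)(2 6 9 4)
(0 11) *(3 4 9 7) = [11, 1, 2, 4, 9, 5, 6, 3, 8, 7, 10, 0] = (0 11)(3 4 9 7)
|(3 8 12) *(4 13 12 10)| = |(3 8 10 4 13 12)| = 6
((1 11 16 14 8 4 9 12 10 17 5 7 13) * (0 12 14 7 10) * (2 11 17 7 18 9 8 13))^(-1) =(0 12)(1 13 14 9 18 16 11 2 7 10 5 17)(4 8)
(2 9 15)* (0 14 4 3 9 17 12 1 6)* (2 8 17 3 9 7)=(0 14 4 9 15 8 17 12 1 6)(2 3 7)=[14, 6, 3, 7, 9, 5, 0, 2, 17, 15, 10, 11, 1, 13, 4, 8, 16, 12]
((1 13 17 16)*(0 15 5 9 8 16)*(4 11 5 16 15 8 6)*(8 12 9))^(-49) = (0 6 5 16 17 9 11 15 13 12 4 8 1)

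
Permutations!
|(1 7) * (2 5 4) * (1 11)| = 3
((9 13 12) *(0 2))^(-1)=((0 2)(9 13 12))^(-1)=(0 2)(9 12 13)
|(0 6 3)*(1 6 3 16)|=|(0 3)(1 6 16)|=6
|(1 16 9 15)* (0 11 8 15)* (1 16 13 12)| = 6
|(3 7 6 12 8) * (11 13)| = |(3 7 6 12 8)(11 13)| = 10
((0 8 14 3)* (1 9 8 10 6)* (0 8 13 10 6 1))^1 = ((0 6)(1 9 13 10)(3 8 14))^1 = (0 6)(1 9 13 10)(3 8 14)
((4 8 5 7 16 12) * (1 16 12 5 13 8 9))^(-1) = (1 9 4 12 7 5 16)(8 13)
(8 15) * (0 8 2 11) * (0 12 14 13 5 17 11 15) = (0 8)(2 15)(5 17 11 12 14 13) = [8, 1, 15, 3, 4, 17, 6, 7, 0, 9, 10, 12, 14, 5, 13, 2, 16, 11]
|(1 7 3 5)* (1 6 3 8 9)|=12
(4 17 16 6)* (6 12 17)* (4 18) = (4 6 18)(12 17 16) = [0, 1, 2, 3, 6, 5, 18, 7, 8, 9, 10, 11, 17, 13, 14, 15, 12, 16, 4]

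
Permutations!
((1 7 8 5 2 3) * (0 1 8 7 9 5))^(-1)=(0 8 3 2 5 9 1)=((0 1 9 5 2 3 8))^(-1)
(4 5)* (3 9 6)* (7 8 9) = (3 7 8 9 6)(4 5) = [0, 1, 2, 7, 5, 4, 3, 8, 9, 6]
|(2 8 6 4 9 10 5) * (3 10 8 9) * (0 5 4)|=6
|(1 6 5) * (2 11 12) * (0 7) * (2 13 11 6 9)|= 30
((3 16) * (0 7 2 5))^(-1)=(0 5 2 7)(3 16)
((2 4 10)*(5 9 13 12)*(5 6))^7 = (2 4 10)(5 13 6 9 12)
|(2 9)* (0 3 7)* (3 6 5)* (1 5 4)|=14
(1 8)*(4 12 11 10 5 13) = (1 8)(4 12 11 10 5 13) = [0, 8, 2, 3, 12, 13, 6, 7, 1, 9, 5, 10, 11, 4]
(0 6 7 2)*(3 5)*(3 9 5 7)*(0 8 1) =[6, 0, 8, 7, 4, 9, 3, 2, 1, 5] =(0 6 3 7 2 8 1)(5 9)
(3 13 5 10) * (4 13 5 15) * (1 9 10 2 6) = [0, 9, 6, 5, 13, 2, 1, 7, 8, 10, 3, 11, 12, 15, 14, 4] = (1 9 10 3 5 2 6)(4 13 15)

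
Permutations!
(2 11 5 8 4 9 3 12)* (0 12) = (0 12 2 11 5 8 4 9 3) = [12, 1, 11, 0, 9, 8, 6, 7, 4, 3, 10, 5, 2]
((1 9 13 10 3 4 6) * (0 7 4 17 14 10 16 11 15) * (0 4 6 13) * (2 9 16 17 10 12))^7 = (0 4)(1 14)(2 11)(3 10)(6 17)(7 13)(9 15)(12 16)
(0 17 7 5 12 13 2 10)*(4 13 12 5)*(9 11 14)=(0 17 7 4 13 2 10)(9 11 14)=[17, 1, 10, 3, 13, 5, 6, 4, 8, 11, 0, 14, 12, 2, 9, 15, 16, 7]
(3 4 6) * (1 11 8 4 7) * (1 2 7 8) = [0, 11, 7, 8, 6, 5, 3, 2, 4, 9, 10, 1] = (1 11)(2 7)(3 8 4 6)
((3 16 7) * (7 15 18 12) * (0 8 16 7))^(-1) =((0 8 16 15 18 12)(3 7))^(-1) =(0 12 18 15 16 8)(3 7)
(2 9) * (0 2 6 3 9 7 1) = [2, 0, 7, 9, 4, 5, 3, 1, 8, 6] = (0 2 7 1)(3 9 6)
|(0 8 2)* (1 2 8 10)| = |(0 10 1 2)| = 4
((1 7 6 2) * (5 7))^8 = (1 6 5 2 7) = ((1 5 7 6 2))^8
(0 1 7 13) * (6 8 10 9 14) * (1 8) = (0 8 10 9 14 6 1 7 13) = [8, 7, 2, 3, 4, 5, 1, 13, 10, 14, 9, 11, 12, 0, 6]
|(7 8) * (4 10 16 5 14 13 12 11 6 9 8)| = |(4 10 16 5 14 13 12 11 6 9 8 7)| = 12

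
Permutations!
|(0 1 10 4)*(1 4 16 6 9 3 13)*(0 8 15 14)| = |(0 4 8 15 14)(1 10 16 6 9 3 13)| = 35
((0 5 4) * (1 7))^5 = ((0 5 4)(1 7))^5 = (0 4 5)(1 7)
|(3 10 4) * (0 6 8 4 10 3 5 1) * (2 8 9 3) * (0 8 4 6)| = |(10)(1 8 6 9 3 2 4 5)| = 8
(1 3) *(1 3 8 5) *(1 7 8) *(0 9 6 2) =(0 9 6 2)(5 7 8) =[9, 1, 0, 3, 4, 7, 2, 8, 5, 6]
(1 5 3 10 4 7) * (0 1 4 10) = (10)(0 1 5 3)(4 7) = [1, 5, 2, 0, 7, 3, 6, 4, 8, 9, 10]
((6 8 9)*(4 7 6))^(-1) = ((4 7 6 8 9))^(-1) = (4 9 8 6 7)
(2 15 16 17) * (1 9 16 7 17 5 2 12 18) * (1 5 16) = [0, 9, 15, 3, 4, 2, 6, 17, 8, 1, 10, 11, 18, 13, 14, 7, 16, 12, 5] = (1 9)(2 15 7 17 12 18 5)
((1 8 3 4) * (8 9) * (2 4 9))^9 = (9)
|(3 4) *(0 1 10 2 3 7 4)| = 10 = |(0 1 10 2 3)(4 7)|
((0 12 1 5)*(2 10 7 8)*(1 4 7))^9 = ((0 12 4 7 8 2 10 1 5))^9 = (12)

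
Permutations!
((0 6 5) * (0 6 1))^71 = ((0 1)(5 6))^71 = (0 1)(5 6)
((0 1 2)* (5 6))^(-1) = (0 2 1)(5 6)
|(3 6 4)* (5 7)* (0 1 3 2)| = 6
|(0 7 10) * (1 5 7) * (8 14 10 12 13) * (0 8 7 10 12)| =9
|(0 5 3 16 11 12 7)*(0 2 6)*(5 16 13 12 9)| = 11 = |(0 16 11 9 5 3 13 12 7 2 6)|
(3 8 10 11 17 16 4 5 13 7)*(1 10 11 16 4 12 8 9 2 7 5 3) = (1 10 16 12 8 11 17 4 3 9 2 7)(5 13) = [0, 10, 7, 9, 3, 13, 6, 1, 11, 2, 16, 17, 8, 5, 14, 15, 12, 4]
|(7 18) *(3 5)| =2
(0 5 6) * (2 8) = [5, 1, 8, 3, 4, 6, 0, 7, 2] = (0 5 6)(2 8)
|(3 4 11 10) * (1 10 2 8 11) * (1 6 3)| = |(1 10)(2 8 11)(3 4 6)| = 6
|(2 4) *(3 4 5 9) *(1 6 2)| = |(1 6 2 5 9 3 4)| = 7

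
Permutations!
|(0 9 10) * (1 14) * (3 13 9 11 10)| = |(0 11 10)(1 14)(3 13 9)| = 6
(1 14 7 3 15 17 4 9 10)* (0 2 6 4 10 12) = (0 2 6 4 9 12)(1 14 7 3 15 17 10) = [2, 14, 6, 15, 9, 5, 4, 3, 8, 12, 1, 11, 0, 13, 7, 17, 16, 10]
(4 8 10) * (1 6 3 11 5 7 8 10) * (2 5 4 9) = (1 6 3 11 4 10 9 2 5 7 8) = [0, 6, 5, 11, 10, 7, 3, 8, 1, 2, 9, 4]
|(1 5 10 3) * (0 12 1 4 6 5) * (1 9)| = 20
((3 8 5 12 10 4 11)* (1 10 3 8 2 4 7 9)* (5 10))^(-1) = (1 9 7 10 8 11 4 2 3 12 5)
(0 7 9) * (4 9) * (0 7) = [0, 1, 2, 3, 9, 5, 6, 4, 8, 7] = (4 9 7)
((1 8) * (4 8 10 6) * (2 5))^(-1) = (1 8 4 6 10)(2 5)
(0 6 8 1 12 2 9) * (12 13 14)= [6, 13, 9, 3, 4, 5, 8, 7, 1, 0, 10, 11, 2, 14, 12]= (0 6 8 1 13 14 12 2 9)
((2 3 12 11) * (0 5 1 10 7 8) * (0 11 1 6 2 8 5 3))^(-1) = (0 2 6 5 7 10 1 12 3)(8 11)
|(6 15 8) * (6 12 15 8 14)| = 5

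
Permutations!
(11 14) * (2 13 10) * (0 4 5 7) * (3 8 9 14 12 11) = (0 4 5 7)(2 13 10)(3 8 9 14)(11 12) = [4, 1, 13, 8, 5, 7, 6, 0, 9, 14, 2, 12, 11, 10, 3]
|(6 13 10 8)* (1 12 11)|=|(1 12 11)(6 13 10 8)|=12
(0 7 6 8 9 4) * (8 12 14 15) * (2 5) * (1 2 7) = (0 1 2 5 7 6 12 14 15 8 9 4) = [1, 2, 5, 3, 0, 7, 12, 6, 9, 4, 10, 11, 14, 13, 15, 8]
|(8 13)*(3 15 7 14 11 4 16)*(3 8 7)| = |(3 15)(4 16 8 13 7 14 11)| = 14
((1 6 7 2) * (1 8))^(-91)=((1 6 7 2 8))^(-91)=(1 8 2 7 6)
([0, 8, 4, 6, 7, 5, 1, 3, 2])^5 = [0, 3, 1, 4, 8, 5, 7, 2, 6]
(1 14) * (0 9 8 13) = (0 9 8 13)(1 14) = [9, 14, 2, 3, 4, 5, 6, 7, 13, 8, 10, 11, 12, 0, 1]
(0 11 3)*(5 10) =(0 11 3)(5 10) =[11, 1, 2, 0, 4, 10, 6, 7, 8, 9, 5, 3]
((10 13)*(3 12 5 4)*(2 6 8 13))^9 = (2 10 13 8 6)(3 12 5 4)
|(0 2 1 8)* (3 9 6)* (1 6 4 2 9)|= |(0 9 4 2 6 3 1 8)|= 8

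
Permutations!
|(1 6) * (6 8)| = 3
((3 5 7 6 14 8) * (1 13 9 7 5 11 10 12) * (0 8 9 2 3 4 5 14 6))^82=((0 8 4 5 14 9 7)(1 13 2 3 11 10 12))^82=(0 9 5 8 7 14 4)(1 10 3 13 12 11 2)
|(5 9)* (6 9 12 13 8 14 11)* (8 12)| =6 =|(5 8 14 11 6 9)(12 13)|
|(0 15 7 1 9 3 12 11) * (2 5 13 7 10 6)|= 13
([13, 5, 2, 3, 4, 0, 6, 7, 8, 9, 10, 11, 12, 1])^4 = (13)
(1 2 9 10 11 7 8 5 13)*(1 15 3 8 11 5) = [0, 2, 9, 8, 4, 13, 6, 11, 1, 10, 5, 7, 12, 15, 14, 3] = (1 2 9 10 5 13 15 3 8)(7 11)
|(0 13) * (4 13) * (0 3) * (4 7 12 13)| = |(0 7 12 13 3)| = 5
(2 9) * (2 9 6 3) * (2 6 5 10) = [0, 1, 5, 6, 4, 10, 3, 7, 8, 9, 2] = (2 5 10)(3 6)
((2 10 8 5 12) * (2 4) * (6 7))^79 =((2 10 8 5 12 4)(6 7))^79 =(2 10 8 5 12 4)(6 7)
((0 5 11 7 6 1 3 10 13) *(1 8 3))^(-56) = ((0 5 11 7 6 8 3 10 13))^(-56) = (0 10 8 7 5 13 3 6 11)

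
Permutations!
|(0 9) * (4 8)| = |(0 9)(4 8)| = 2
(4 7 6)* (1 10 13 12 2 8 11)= (1 10 13 12 2 8 11)(4 7 6)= [0, 10, 8, 3, 7, 5, 4, 6, 11, 9, 13, 1, 2, 12]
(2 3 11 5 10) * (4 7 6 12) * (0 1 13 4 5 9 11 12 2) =(0 1 13 4 7 6 2 3 12 5 10)(9 11) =[1, 13, 3, 12, 7, 10, 2, 6, 8, 11, 0, 9, 5, 4]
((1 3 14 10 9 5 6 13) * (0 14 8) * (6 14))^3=(0 1)(3 6)(5 9 10 14)(8 13)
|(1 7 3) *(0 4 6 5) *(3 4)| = |(0 3 1 7 4 6 5)| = 7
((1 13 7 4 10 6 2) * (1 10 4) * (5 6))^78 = (13)(2 5)(6 10)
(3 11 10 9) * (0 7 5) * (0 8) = (0 7 5 8)(3 11 10 9) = [7, 1, 2, 11, 4, 8, 6, 5, 0, 3, 9, 10]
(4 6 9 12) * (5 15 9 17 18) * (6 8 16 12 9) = [0, 1, 2, 3, 8, 15, 17, 7, 16, 9, 10, 11, 4, 13, 14, 6, 12, 18, 5] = (4 8 16 12)(5 15 6 17 18)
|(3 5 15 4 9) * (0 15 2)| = |(0 15 4 9 3 5 2)| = 7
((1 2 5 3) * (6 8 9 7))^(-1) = ((1 2 5 3)(6 8 9 7))^(-1) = (1 3 5 2)(6 7 9 8)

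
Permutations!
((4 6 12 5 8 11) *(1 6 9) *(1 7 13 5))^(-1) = ((1 6 12)(4 9 7 13 5 8 11))^(-1) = (1 12 6)(4 11 8 5 13 7 9)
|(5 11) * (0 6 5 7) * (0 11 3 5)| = 2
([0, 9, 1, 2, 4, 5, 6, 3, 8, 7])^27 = [0, 7, 9, 1, 4, 5, 6, 2, 8, 3]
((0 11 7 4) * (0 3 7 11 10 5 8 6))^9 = (11)(0 6 8 5 10)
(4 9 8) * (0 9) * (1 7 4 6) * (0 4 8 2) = (0 9 2)(1 7 8 6) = [9, 7, 0, 3, 4, 5, 1, 8, 6, 2]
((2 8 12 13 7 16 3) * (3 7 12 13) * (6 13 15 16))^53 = ((2 8 15 16 7 6 13 12 3))^53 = (2 3 12 13 6 7 16 15 8)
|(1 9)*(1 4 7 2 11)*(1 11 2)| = 4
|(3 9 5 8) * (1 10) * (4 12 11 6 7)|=20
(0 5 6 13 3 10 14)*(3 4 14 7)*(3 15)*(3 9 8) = (0 5 6 13 4 14)(3 10 7 15 9 8) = [5, 1, 2, 10, 14, 6, 13, 15, 3, 8, 7, 11, 12, 4, 0, 9]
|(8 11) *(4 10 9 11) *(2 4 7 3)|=|(2 4 10 9 11 8 7 3)|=8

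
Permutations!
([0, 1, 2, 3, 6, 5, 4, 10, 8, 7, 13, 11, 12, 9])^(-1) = (4 6)(7 9 13 10)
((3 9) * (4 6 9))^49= (3 4 6 9)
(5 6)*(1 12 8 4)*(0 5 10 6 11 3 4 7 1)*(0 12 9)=(0 5 11 3 4 12 8 7 1 9)(6 10)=[5, 9, 2, 4, 12, 11, 10, 1, 7, 0, 6, 3, 8]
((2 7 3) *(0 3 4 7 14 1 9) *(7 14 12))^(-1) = (0 9 1 14 4 7 12 2 3)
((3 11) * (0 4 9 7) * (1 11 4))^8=((0 1 11 3 4 9 7))^8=(0 1 11 3 4 9 7)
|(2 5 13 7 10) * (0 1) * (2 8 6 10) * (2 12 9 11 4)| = 24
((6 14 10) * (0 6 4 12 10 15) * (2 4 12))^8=((0 6 14 15)(2 4)(10 12))^8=(15)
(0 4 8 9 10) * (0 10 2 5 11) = (0 4 8 9 2 5 11) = [4, 1, 5, 3, 8, 11, 6, 7, 9, 2, 10, 0]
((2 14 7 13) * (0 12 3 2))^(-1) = (0 13 7 14 2 3 12)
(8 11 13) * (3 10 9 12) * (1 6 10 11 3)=[0, 6, 2, 11, 4, 5, 10, 7, 3, 12, 9, 13, 1, 8]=(1 6 10 9 12)(3 11 13 8)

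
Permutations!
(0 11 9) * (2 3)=(0 11 9)(2 3)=[11, 1, 3, 2, 4, 5, 6, 7, 8, 0, 10, 9]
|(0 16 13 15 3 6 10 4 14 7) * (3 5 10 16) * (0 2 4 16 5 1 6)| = 28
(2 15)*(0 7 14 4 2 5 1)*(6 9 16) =(0 7 14 4 2 15 5 1)(6 9 16) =[7, 0, 15, 3, 2, 1, 9, 14, 8, 16, 10, 11, 12, 13, 4, 5, 6]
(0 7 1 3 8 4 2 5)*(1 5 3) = (0 7 5)(2 3 8 4) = [7, 1, 3, 8, 2, 0, 6, 5, 4]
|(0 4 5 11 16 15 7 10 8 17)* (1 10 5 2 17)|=|(0 4 2 17)(1 10 8)(5 11 16 15 7)|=60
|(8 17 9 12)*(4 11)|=|(4 11)(8 17 9 12)|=4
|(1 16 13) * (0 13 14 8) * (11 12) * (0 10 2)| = |(0 13 1 16 14 8 10 2)(11 12)| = 8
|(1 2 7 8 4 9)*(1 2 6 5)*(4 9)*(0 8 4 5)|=|(0 8 9 2 7 4 5 1 6)|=9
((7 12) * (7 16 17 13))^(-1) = (7 13 17 16 12)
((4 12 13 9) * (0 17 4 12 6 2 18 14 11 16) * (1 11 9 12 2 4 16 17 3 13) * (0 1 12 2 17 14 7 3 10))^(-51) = (0 10)(1 9)(2 13 3 7 18)(4 6)(11 17)(14 16)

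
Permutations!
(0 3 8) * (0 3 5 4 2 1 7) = [5, 7, 1, 8, 2, 4, 6, 0, 3] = (0 5 4 2 1 7)(3 8)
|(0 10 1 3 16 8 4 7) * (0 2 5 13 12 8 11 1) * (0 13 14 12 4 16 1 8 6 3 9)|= 39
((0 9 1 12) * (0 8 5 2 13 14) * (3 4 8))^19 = (0 2 4 1 14 5 3 9 13 8 12)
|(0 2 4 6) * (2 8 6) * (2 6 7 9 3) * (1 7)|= 9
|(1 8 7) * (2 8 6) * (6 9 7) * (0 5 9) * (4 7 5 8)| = |(0 8 6 2 4 7 1)(5 9)| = 14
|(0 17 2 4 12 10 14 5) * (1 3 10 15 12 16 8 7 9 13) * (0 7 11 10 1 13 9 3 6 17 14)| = |(0 14 5 7 3 1 6 17 2 4 16 8 11 10)(12 15)| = 14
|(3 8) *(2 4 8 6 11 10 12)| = 8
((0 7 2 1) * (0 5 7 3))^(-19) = (0 3)(1 5 7 2)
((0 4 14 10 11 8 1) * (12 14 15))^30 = (0 12 11)(1 15 10)(4 14 8) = ((0 4 15 12 14 10 11 8 1))^30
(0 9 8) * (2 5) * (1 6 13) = (0 9 8)(1 6 13)(2 5) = [9, 6, 5, 3, 4, 2, 13, 7, 0, 8, 10, 11, 12, 1]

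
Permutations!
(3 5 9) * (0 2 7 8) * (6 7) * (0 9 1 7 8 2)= (1 7 2 6 8 9 3 5)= [0, 7, 6, 5, 4, 1, 8, 2, 9, 3]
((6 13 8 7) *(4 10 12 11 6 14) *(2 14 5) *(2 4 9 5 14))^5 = (4 13 5 6 9 11 14 12 7 10 8)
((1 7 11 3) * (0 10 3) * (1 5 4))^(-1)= ((0 10 3 5 4 1 7 11))^(-1)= (0 11 7 1 4 5 3 10)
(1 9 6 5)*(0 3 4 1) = (0 3 4 1 9 6 5) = [3, 9, 2, 4, 1, 0, 5, 7, 8, 6]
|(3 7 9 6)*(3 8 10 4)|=7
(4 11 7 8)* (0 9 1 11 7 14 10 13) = (0 9 1 11 14 10 13)(4 7 8) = [9, 11, 2, 3, 7, 5, 6, 8, 4, 1, 13, 14, 12, 0, 10]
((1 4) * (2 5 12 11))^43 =((1 4)(2 5 12 11))^43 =(1 4)(2 11 12 5)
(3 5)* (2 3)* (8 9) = (2 3 5)(8 9) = [0, 1, 3, 5, 4, 2, 6, 7, 9, 8]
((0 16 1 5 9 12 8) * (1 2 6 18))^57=((0 16 2 6 18 1 5 9 12 8))^57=(0 9 18 16 12 1 2 8 5 6)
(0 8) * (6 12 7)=[8, 1, 2, 3, 4, 5, 12, 6, 0, 9, 10, 11, 7]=(0 8)(6 12 7)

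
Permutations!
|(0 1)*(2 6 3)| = |(0 1)(2 6 3)| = 6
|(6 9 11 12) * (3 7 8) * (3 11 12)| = 12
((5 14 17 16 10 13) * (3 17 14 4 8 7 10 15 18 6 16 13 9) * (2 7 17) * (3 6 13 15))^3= ((2 7 10 9 6 16 3)(4 8 17 15 18 13 5))^3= (2 9 3 10 16 7 6)(4 15 5 17 13 8 18)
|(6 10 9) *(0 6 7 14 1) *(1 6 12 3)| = 20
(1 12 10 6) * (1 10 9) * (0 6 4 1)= (0 6 10 4 1 12 9)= [6, 12, 2, 3, 1, 5, 10, 7, 8, 0, 4, 11, 9]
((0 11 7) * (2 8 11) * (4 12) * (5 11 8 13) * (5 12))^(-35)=((0 2 13 12 4 5 11 7))^(-35)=(0 5 13 7 4 2 11 12)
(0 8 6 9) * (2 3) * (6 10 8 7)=[7, 1, 3, 2, 4, 5, 9, 6, 10, 0, 8]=(0 7 6 9)(2 3)(8 10)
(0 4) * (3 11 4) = (0 3 11 4) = [3, 1, 2, 11, 0, 5, 6, 7, 8, 9, 10, 4]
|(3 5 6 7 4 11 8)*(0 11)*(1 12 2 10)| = 8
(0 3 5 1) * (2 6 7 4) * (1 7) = (0 3 5 7 4 2 6 1) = [3, 0, 6, 5, 2, 7, 1, 4]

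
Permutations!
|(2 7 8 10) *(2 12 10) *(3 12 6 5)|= 15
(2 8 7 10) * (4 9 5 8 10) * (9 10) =[0, 1, 9, 3, 10, 8, 6, 4, 7, 5, 2] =(2 9 5 8 7 4 10)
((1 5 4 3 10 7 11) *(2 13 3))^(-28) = ((1 5 4 2 13 3 10 7 11))^(-28) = (1 11 7 10 3 13 2 4 5)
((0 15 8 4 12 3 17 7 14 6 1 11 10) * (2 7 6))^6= ((0 15 8 4 12 3 17 6 1 11 10)(2 7 14))^6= (0 17 15 6 8 1 4 11 12 10 3)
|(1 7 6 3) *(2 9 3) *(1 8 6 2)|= |(1 7 2 9 3 8 6)|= 7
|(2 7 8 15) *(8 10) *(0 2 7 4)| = 12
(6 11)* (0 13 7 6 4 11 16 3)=(0 13 7 6 16 3)(4 11)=[13, 1, 2, 0, 11, 5, 16, 6, 8, 9, 10, 4, 12, 7, 14, 15, 3]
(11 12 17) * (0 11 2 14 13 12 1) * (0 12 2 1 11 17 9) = (0 17 1 12 9)(2 14 13) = [17, 12, 14, 3, 4, 5, 6, 7, 8, 0, 10, 11, 9, 2, 13, 15, 16, 1]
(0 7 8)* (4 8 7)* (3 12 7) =[4, 1, 2, 12, 8, 5, 6, 3, 0, 9, 10, 11, 7] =(0 4 8)(3 12 7)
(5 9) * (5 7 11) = (5 9 7 11) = [0, 1, 2, 3, 4, 9, 6, 11, 8, 7, 10, 5]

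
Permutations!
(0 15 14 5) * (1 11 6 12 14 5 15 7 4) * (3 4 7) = (0 3 4 1 11 6 12 14 15 5) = [3, 11, 2, 4, 1, 0, 12, 7, 8, 9, 10, 6, 14, 13, 15, 5]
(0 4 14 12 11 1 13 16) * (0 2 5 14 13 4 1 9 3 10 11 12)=(0 1 4 13 16 2 5 14)(3 10 11 9)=[1, 4, 5, 10, 13, 14, 6, 7, 8, 3, 11, 9, 12, 16, 0, 15, 2]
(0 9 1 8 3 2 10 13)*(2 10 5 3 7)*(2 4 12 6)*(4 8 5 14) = (0 9 1 5 3 10 13)(2 14 4 12 6)(7 8) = [9, 5, 14, 10, 12, 3, 2, 8, 7, 1, 13, 11, 6, 0, 4]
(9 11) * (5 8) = (5 8)(9 11) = [0, 1, 2, 3, 4, 8, 6, 7, 5, 11, 10, 9]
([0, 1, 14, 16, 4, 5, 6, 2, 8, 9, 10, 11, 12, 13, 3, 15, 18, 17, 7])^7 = (2 14 3 16 18 7)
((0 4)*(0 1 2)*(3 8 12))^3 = (12)(0 2 1 4)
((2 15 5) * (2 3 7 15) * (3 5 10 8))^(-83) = (3 15 8 7 10)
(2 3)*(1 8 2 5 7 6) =(1 8 2 3 5 7 6) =[0, 8, 3, 5, 4, 7, 1, 6, 2]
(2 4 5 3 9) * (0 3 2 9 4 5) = [3, 1, 5, 4, 0, 2, 6, 7, 8, 9] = (9)(0 3 4)(2 5)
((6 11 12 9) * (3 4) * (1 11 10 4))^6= ((1 11 12 9 6 10 4 3))^6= (1 4 6 12)(3 10 9 11)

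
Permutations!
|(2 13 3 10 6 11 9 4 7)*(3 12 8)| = |(2 13 12 8 3 10 6 11 9 4 7)| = 11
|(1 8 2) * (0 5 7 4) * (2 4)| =|(0 5 7 2 1 8 4)| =7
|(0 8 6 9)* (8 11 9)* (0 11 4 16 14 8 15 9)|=|(0 4 16 14 8 6 15 9 11)|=9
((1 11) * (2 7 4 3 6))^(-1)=(1 11)(2 6 3 4 7)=((1 11)(2 7 4 3 6))^(-1)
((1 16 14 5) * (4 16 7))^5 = (1 5 14 16 4 7)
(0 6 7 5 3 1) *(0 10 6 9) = (0 9)(1 10 6 7 5 3) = [9, 10, 2, 1, 4, 3, 7, 5, 8, 0, 6]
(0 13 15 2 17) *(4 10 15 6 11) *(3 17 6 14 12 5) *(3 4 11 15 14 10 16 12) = (0 13 10 14 3 17)(2 6 15)(4 16 12 5) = [13, 1, 6, 17, 16, 4, 15, 7, 8, 9, 14, 11, 5, 10, 3, 2, 12, 0]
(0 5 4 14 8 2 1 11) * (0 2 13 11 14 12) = [5, 14, 1, 3, 12, 4, 6, 7, 13, 9, 10, 2, 0, 11, 8] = (0 5 4 12)(1 14 8 13 11 2)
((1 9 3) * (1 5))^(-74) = ((1 9 3 5))^(-74) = (1 3)(5 9)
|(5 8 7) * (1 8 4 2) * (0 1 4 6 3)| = 14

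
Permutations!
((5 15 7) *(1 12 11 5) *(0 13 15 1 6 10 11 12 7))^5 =(0 15 13)(1 5 11 10 6 7)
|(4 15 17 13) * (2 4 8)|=6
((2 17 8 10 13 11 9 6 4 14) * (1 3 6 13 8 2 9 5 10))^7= (1 11 4 8 13 6 10 9 3 5 14)(2 17)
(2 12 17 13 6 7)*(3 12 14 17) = (2 14 17 13 6 7)(3 12) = [0, 1, 14, 12, 4, 5, 7, 2, 8, 9, 10, 11, 3, 6, 17, 15, 16, 13]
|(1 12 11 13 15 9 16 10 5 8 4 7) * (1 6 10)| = 42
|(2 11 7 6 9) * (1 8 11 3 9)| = 15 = |(1 8 11 7 6)(2 3 9)|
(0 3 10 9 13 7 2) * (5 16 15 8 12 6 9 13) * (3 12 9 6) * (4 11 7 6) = (0 12 3 10 13 6 4 11 7 2)(5 16 15 8 9) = [12, 1, 0, 10, 11, 16, 4, 2, 9, 5, 13, 7, 3, 6, 14, 8, 15]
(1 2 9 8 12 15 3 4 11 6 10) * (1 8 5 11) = (1 2 9 5 11 6 10 8 12 15 3 4) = [0, 2, 9, 4, 1, 11, 10, 7, 12, 5, 8, 6, 15, 13, 14, 3]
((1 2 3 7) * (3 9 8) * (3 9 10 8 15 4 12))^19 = (1 7 3 12 4 15 9 8 10 2)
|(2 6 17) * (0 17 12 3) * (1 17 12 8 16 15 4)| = 24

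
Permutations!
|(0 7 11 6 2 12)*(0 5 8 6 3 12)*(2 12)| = |(0 7 11 3 2)(5 8 6 12)| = 20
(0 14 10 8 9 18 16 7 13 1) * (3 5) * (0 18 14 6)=[6, 18, 2, 5, 4, 3, 0, 13, 9, 14, 8, 11, 12, 1, 10, 15, 7, 17, 16]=(0 6)(1 18 16 7 13)(3 5)(8 9 14 10)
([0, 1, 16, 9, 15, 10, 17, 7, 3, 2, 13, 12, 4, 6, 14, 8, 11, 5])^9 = (5 17 6 13 10)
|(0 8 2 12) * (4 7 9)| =12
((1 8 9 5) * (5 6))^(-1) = ((1 8 9 6 5))^(-1) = (1 5 6 9 8)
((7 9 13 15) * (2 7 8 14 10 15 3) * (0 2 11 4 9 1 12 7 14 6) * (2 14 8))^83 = (0 6 8 2 15 10 14)(1 7 12)(3 9 11 13 4) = ((0 14 10 15 2 8 6)(1 12 7)(3 11 4 9 13))^83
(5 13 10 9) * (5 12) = [0, 1, 2, 3, 4, 13, 6, 7, 8, 12, 9, 11, 5, 10] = (5 13 10 9 12)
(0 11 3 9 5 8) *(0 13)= (0 11 3 9 5 8 13)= [11, 1, 2, 9, 4, 8, 6, 7, 13, 5, 10, 3, 12, 0]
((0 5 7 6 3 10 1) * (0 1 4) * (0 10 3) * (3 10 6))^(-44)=(0 4 3 5 6 10 7)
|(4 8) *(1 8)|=|(1 8 4)|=3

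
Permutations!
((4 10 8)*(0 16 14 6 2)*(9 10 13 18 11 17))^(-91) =((0 16 14 6 2)(4 13 18 11 17 9 10 8))^(-91) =(0 2 6 14 16)(4 9 18 8 17 13 10 11)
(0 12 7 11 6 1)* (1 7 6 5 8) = (0 12 6 7 11 5 8 1) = [12, 0, 2, 3, 4, 8, 7, 11, 1, 9, 10, 5, 6]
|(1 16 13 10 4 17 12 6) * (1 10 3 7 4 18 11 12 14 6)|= |(1 16 13 3 7 4 17 14 6 10 18 11 12)|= 13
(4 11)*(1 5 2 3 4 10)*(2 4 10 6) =(1 5 4 11 6 2 3 10) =[0, 5, 3, 10, 11, 4, 2, 7, 8, 9, 1, 6]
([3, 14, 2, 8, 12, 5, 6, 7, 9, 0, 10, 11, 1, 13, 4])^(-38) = (0 8)(1 4)(3 9)(12 14)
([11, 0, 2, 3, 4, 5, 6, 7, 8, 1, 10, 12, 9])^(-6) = (0 1 9 12 11)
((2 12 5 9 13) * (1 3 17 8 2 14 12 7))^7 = (1 3 17 8 2 7)(5 13 12 9 14)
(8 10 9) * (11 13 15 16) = [0, 1, 2, 3, 4, 5, 6, 7, 10, 8, 9, 13, 12, 15, 14, 16, 11] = (8 10 9)(11 13 15 16)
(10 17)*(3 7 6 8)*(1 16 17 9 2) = (1 16 17 10 9 2)(3 7 6 8) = [0, 16, 1, 7, 4, 5, 8, 6, 3, 2, 9, 11, 12, 13, 14, 15, 17, 10]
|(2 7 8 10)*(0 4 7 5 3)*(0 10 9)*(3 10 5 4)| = 9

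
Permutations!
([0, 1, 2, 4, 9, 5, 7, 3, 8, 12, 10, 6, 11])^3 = (3 12 7 9 6 4 11)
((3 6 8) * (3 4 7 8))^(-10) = (4 8 7)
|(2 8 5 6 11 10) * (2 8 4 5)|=7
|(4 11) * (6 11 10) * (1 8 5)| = 12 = |(1 8 5)(4 10 6 11)|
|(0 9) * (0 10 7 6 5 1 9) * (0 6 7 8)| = |(0 6 5 1 9 10 8)| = 7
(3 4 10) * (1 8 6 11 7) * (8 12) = (1 12 8 6 11 7)(3 4 10) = [0, 12, 2, 4, 10, 5, 11, 1, 6, 9, 3, 7, 8]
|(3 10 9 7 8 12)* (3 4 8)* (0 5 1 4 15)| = 28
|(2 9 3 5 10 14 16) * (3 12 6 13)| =10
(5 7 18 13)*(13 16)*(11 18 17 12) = (5 7 17 12 11 18 16 13) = [0, 1, 2, 3, 4, 7, 6, 17, 8, 9, 10, 18, 11, 5, 14, 15, 13, 12, 16]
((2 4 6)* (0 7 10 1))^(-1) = (0 1 10 7)(2 6 4)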